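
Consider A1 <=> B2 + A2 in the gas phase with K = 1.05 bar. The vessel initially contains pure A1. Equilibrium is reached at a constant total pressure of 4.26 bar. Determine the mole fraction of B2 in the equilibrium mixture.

y_B2 = 0.308

Take 1 mol A1 as basis and let X be its fractional conversion, so ξ = X.
Species balance: n_A1 = 1 − X; n_B2 = X; n_A2 = X.
Summing: n_T = 1 + X.
y_i = n_i/n_T, p_i = y_i·P. K = p_B2 p_A2 / (p_A1).
Substituting and setting equal to 1.05 bar gives a polynomial in X; the root in (0,1) is X = 0.445.
Then n_B2 = 0.445, n_T = 1.44, so y_B2 = 0.308.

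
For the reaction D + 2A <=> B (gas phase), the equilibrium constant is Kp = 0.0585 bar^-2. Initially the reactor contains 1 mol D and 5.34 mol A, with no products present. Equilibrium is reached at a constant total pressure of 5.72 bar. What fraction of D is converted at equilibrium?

X = 0.556

Let X = conversion of D (basis 1 mol D); extent of reaction ξ = X.
Mole table: n_D = 1 − X; n_A = 5.34 − 2X; n_B = X.
n_T = Σnᵢ = 6.34 − 2X.
Mole fractions y_i = n_i/n_T; Kp = p_B / (p_D p_A^2) with p_i = y_i·P.
Setting this equal to 0.0585 bar^-2 and taking the physical root (0 < X < 1) gives X = 0.556.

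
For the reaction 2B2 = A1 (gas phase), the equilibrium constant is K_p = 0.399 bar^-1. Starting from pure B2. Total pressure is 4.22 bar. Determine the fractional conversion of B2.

X = 0.640

Let X = conversion of B2 (basis 1 mol B2); extent of reaction ξ = 0.5X.
Species balance: n_B2 = 1 − X; n_A1 = 0.5X.
Summing: n_T = 1 − 0.5X.
Mole fractions y_i = n_i/n_T; K_p = p_A1 / (p_B2^2) with p_i = y_i·P.
Equating to 0.399 bar^-1 and solving on 0 < X < 1: X = 0.640.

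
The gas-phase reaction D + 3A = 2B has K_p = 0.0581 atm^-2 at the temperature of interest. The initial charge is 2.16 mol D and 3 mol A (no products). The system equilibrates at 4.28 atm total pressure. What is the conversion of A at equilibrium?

X = 0.389

Take 3 mol A as basis and let X be its fractional conversion, so ξ = X.
At extent ξ: n_D = 2.16 − X; n_A = 3 − 3X; n_B = 2X.
Summing: n_T = 5.16 − 2X.
With p_i = (n_i/n_T)P, K_p = p_B^2 / (p_D p_A^3).
This yields a degree-4 equation in X; solving on (0,1), X = 0.389.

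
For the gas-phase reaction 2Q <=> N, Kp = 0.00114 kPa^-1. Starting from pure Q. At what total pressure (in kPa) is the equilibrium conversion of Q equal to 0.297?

Basis: 1 mol Q initially; let X = conversion of Q. Extent ξ = 0.5X.
Mole table: n_Q = 1 − X; n_N = 0.5X.
n_T = Σnᵢ = 1 − 0.5X.
Kp = p_N / (p_Q^2) with p_i = (n_i/n_T)·P.
At X = 0.297: the mole-fraction product g(X) = Π y_i^ν_i = 0.2559. Since Kp = g(X)·P^{-1}, P = (g/Kp)^(1/1) = (0.2559/0.00114)^(1/1) = 224 kPa.

P = 224 kPa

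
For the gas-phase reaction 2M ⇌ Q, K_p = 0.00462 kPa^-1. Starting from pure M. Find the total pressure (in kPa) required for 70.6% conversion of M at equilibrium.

Let X = conversion of M (basis 1 mol M); extent of reaction ξ = 0.5X.
Moles: n_M = 1 − X; n_Q = 0.5X.
Summing: n_T = 1 − 0.5X.
K_p = p_Q / (p_M^2) with p_i = (n_i/n_T)·P.
At X = 0.706: the mole-fraction product g(X) = Π y_i^ν_i = 2.642. Since K_p = g(X)·P^{-1}, P = (g/K_p)^(1/1) = (2.642/0.00462)^(1/1) = 572 kPa.

P = 572 kPa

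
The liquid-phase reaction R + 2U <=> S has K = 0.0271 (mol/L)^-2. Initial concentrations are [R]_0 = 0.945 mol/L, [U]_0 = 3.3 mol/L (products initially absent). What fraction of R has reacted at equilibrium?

X = 0.190

Let X = conversion of R; extent ξ = 0.945·X mol/L.
Concentrations: [R] = 0.945 − 0.945X; [U] = 3.3 − 1.89X; [S] = 0.945X.
K = [S] / ([R] [U]^2).
This equals 0.0271 at X = 0.190 (the root in 0 < X < 1).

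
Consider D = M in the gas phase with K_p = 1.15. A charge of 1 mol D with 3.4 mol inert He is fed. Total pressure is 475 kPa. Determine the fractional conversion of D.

X = 0.535

Let X = conversion of D (basis 1 mol D); extent of reaction ξ = X.
At extent ξ: n_D = 1 − X; n_M = X; n_I = 3.4 (inert).
Since Δν = 0, n_T = 4.4 throughout.
Mole fractions y_i = n_i/n_T; K_p = p_M / (p_D) with p_i = y_i·P.
This yields a degree-1 equation in X; solving on (0,1), X = 0.535.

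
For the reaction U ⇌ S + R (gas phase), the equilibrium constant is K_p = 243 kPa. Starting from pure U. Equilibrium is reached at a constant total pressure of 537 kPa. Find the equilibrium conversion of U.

Let X = conversion of U (basis 1 mol U); extent of reaction ξ = X.
At extent ξ: n_U = 1 − X; n_S = X; n_R = X.
Summing: n_T = 1 + X.
Mole fractions y_i = n_i/n_T; K_p = p_S p_R / (p_U) with p_i = y_i·P.
Substituting and setting equal to 243 kPa gives a polynomial in X; the root in (0,1) is X = 0.558.

X = 0.558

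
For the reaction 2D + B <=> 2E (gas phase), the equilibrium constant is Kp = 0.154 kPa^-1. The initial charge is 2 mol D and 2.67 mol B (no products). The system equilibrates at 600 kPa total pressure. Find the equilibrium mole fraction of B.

Let X = conversion of D (basis 2 mol D); extent of reaction ξ = X.
At extent ξ: n_D = 2 − 2X; n_B = 2.67 − X; n_E = 2X.
n_T = Σnᵢ = 4.67 − X.
y_i = n_i/n_T, p_i = y_i·P. Kp = p_E^2 / (p_D^2 p_B).
This yields a degree-3 equation in X; solving on (0,1), X = 0.869.
Then n_B = 1.8, n_T = 3.8, so y_B = 0.474.

y_B = 0.474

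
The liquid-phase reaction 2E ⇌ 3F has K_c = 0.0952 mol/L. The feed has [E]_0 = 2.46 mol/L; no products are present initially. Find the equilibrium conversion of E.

Let X = conversion of E; extent ξ = 2.46X/2 mol/L.
Concentrations: [E] = 2.46 − 2.46X; [F] = 3.69X.
K_c = [F]^3 / ([E]^2).
This equals 0.0952 at X = 0.195 (the root in 0 < X < 1).

X = 0.195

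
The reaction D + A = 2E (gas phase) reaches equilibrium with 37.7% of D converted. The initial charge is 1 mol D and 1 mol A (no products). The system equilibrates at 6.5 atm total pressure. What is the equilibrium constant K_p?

Let X = conversion of D (basis 1 mol D); extent of reaction ξ = X.
Species balance: n_D = 1 − X; n_A = 1 − X; n_E = 2X.
Since Δν = 0, n_T = 2 throughout.
At X = 0.377: n_D = 0.623, n_A = 0.623, n_E = 0.754, n_T = 2.
p_i = (n_i/n_T)·P. K_p = p_E^2 / (p_D p_A) = 1.46.

K_p = 1.46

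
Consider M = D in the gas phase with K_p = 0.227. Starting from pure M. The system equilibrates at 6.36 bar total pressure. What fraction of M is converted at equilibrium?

X = 0.185

Take 1 mol M as basis and let X be its fractional conversion, so ξ = X.
At extent ξ: n_M = 1 − X; n_D = X.
n_T stays at 1 (no change in mole number).
With p_i = (n_i/n_T)P, K_p = p_D / (p_M).
Setting this equal to 0.227 and taking the physical root (0 < X < 1) gives X = 0.185.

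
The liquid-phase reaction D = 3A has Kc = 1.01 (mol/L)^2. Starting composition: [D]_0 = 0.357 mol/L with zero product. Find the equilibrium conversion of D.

X = 0.520

Let X = conversion of D; extent ξ = 0.357·X mol/L.
Concentrations: [D] = 0.357 − 0.357X; [A] = 1.07X.
Kc = [A]^3 / ([D]).
Equating to 1.01 (mol/L)^2: the physical root is X = 0.520.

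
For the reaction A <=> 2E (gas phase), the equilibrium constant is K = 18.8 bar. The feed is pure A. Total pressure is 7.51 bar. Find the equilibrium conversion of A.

Let X = conversion of A (basis 1 mol A); extent of reaction ξ = X.
Species balance: n_A = 1 − X; n_E = 2X.
Summing: n_T = 1 + X.
Mole fractions y_i = n_i/n_T; K = p_E^2 / (p_A) with p_i = y_i·P.
Equating to 18.8 bar and solving on 0 < X < 1: X = 0.620.

X = 0.620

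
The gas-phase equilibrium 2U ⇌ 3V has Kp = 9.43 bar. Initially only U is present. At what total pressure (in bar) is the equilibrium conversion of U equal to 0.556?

Let X = conversion of U (basis 1 mol U); extent of reaction ξ = 0.5X.
Species balance: n_U = 1 − X; n_V = 1.5X.
n_T = Σnᵢ = 1 + 0.5X.
Kp = p_V^3 / (p_U^2) with p_i = (n_i/n_T)·P.
At X = 0.556: the mole-fraction product g(X) = Π y_i^ν_i = 2.303. Since Kp = g(X)·P^{1}, P = (Kp/g)^(1/1) = (9.43/2.303)^(1/1) = 4.1 bar.

P = 4.1 bar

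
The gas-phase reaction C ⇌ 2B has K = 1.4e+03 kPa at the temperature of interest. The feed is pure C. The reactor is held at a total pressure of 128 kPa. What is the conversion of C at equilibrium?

Let X = conversion of C (basis 1 mol C); extent of reaction ξ = X.
At extent ξ: n_C = 1 − X; n_B = 2X.
Summing: n_T = 1 + X.
Mole fractions y_i = n_i/n_T; K = p_B^2 / (p_C) with p_i = y_i·P.
This yields a degree-2 equation in X; solving on (0,1), X = 0.856.

X = 0.856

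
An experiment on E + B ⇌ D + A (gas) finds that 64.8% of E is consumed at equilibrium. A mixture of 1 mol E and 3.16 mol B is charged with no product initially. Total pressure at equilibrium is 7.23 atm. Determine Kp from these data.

Kp = 0.475

Take 1 mol E as basis and let X be its fractional conversion, so ξ = X.
Species balance: n_E = 1 − X; n_B = 3.16 − X; n_D = X; n_A = X.
Total moles n_T = 4.16 (Δν = 0, constant).
At X = 0.648: n_E = 0.352, n_B = 2.51, n_D = 0.648, n_A = 0.648, n_T = 4.16.
p_i = (n_i/n_T)·P. Kp = p_D p_A / (p_E p_B) = 0.475.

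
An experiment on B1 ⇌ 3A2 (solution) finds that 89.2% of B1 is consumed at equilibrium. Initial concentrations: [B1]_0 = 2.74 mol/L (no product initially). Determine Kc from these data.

Let X = conversion of B1.
Concentrations: [B1] = 2.74 − 2.74X; [A2] = 8.22X.
At X = 0.892: [B1] = 0.296, [A2] = 7.33.
Kc = [A2]^3 / ([B1]) = 1.33e+03 (mol/L)^2.

Kc = 1.33e+03 (mol/L)^2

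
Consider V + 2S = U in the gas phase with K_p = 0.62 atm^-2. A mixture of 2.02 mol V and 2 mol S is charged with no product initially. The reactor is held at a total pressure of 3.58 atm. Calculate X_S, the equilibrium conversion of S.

X = 0.666

Basis: 2 mol S initially; let X = conversion of S. Extent ξ = X.
Mole table: n_V = 2.02 − X; n_S = 2 − 2X; n_U = X.
n_T = Σnᵢ = 4.02 − 2X.
With p_i = (n_i/n_T)P, K_p = p_U / (p_V p_S^2).
This yields a degree-3 equation in X; solving on (0,1), X = 0.666.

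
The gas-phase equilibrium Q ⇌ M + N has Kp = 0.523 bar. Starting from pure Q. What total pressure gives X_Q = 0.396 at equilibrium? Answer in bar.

Basis: 1 mol Q initially; let X = conversion of Q. Extent ξ = X.
Species balance: n_Q = 1 − X; n_M = X; n_N = X.
Summing: n_T = 1 + X.
Kp = p_M p_N / (p_Q) with p_i = (n_i/n_T)·P.
At X = 0.396: the mole-fraction product g(X) = Π y_i^ν_i = 0.186. Since Kp = g(X)·P^{1}, P = (Kp/g)^(1/1) = (0.523/0.186)^(1/1) = 2.81 bar.

P = 2.81 bar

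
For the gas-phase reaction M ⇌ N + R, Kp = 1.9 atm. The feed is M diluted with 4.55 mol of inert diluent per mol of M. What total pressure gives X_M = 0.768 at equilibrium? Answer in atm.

Let X = conversion of M (basis 1 mol M); extent of reaction ξ = X.
Species balance: n_M = 1 − X; n_N = X; n_R = X; n_I = 4.55 (inert).
Total moles n_T = 5.55 + X.
Kp = p_N p_R / (p_M) with p_i = (n_i/n_T)·P.
At X = 0.768: the mole-fraction product g(X) = Π y_i^ν_i = 0.4024. Since Kp = g(X)·P^{1}, P = (Kp/g)^(1/1) = (1.9/0.4024)^(1/1) = 4.72 atm.

P = 4.72 atm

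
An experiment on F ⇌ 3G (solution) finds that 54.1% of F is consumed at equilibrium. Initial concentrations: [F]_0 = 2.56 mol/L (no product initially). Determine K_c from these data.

Let X = conversion of F.
Concentrations: [F] = 2.56 − 2.56X; [G] = 7.68X.
At X = 0.541: [F] = 1.18, [G] = 4.15.
K_c = [G]^3 / ([F]) = 61 (mol/L)^2.

K_c = 61 (mol/L)^2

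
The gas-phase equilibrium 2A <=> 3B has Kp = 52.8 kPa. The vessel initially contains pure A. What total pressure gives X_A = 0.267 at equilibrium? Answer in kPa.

P = 501 kPa

Let X = conversion of A (basis 1 mol A); extent of reaction ξ = 0.5X.
Mole table: n_A = 1 − X; n_B = 1.5X.
Total moles n_T = 1 + 0.5X.
Kp = p_B^3 / (p_A^2) with p_i = (n_i/n_T)·P.
At X = 0.267: the mole-fraction product g(X) = Π y_i^ν_i = 0.1055. Since Kp = g(X)·P^{1}, P = (Kp/g)^(1/1) = (52.8/0.1055)^(1/1) = 501 kPa.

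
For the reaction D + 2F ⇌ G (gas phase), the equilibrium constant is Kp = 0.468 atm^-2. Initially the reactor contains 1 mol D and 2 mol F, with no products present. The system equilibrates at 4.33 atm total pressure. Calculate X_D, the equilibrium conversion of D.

Let X = conversion of D (basis 1 mol D); extent of reaction ξ = X.
At extent ξ: n_D = 1 − X; n_F = 2 − 2X; n_G = X.
Summing: n_T = 3 − 2X.
y_i = n_i/n_T, p_i = y_i·P. Kp = p_G / (p_D p_F^2).
Setting this equal to 0.468 atm^-2 and taking the physical root (0 < X < 1) gives X = 0.620.

X = 0.620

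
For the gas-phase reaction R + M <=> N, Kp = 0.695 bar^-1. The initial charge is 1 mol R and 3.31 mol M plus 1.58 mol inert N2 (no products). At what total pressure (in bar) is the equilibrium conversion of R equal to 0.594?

P = 4.1 bar

Take 1 mol R as basis and let X be its fractional conversion, so ξ = X.
Moles: n_R = 1 − X; n_M = 3.31 − X; n_N = X; n_I = 1.58 (inert).
Summing: n_T = 5.89 − X.
Kp = p_N / (p_R p_M) with p_i = (n_i/n_T)·P.
At X = 0.594: the mole-fraction product g(X) = Π y_i^ν_i = 2.853. Since Kp = g(X)·P^{-1}, P = (g/Kp)^(1/1) = (2.853/0.695)^(1/1) = 4.1 bar.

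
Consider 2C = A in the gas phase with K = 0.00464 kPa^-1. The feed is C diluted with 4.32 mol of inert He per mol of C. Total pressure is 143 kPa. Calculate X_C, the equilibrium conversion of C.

Basis: 1 mol C initially; let X = conversion of C. Extent ξ = 0.5X.
Species balance: n_C = 1 − X; n_A = 0.5X; n_I = 4.32 (inert).
Summing: n_T = 5.32 − 0.5X.
With p_i = (n_i/n_T)P, K = p_A / (p_C^2).
Equating to 0.00464 kPa^-1 and solving on 0 < X < 1: X = 0.173.

X = 0.173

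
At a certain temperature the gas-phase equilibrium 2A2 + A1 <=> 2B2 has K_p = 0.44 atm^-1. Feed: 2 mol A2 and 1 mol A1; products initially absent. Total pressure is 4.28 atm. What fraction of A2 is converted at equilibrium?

X = 0.398

Take 2 mol A2 as basis and let X be its fractional conversion, so ξ = X.
Species balance: n_A2 = 2 − 2X; n_A1 = 1 − X; n_B2 = 2X.
n_T = Σnᵢ = 3 − X.
Mole fractions y_i = n_i/n_T; K_p = p_B2^2 / (p_A2^2 p_A1) with p_i = y_i·P.
Substituting and setting equal to 0.44 atm^-1 gives a polynomial in X; the root in (0,1) is X = 0.398.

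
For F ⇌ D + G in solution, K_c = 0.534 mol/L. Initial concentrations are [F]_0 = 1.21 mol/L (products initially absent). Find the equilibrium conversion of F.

Let X = conversion of F; extent ξ = 1.21·X mol/L.
Concentrations: [F] = 1.21 − 1.21X; [D] = 1.21X; [G] = 1.21X.
K_c = [D] [G] / ([F]).
Equating to 0.534 mol/L: the physical root is X = 0.479.

X = 0.479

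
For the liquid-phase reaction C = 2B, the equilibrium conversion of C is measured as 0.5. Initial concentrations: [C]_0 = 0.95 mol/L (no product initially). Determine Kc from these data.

Let X = conversion of C.
Concentrations: [C] = 0.95 − 0.95X; [B] = 1.9X.
At X = 0.5: [C] = 0.475, [B] = 0.95.
Kc = [B]^2 / ([C]) = 1.9 mol/L.

Kc = 1.9 mol/L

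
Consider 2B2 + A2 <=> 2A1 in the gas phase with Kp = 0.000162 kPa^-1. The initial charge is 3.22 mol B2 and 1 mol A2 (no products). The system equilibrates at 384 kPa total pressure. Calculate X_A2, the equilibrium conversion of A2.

X = 0.164

Take 1 mol A2 as basis and let X be its fractional conversion, so ξ = X.
Moles: n_B2 = 3.22 − 2X; n_A2 = 1 − X; n_A1 = 2X.
Total moles n_T = 4.22 − X.
Mole fractions y_i = n_i/n_T; Kp = p_A1^2 / (p_B2^2 p_A2) with p_i = y_i·P.
Equating to 0.000162 kPa^-1 and solving on 0 < X < 1: X = 0.164.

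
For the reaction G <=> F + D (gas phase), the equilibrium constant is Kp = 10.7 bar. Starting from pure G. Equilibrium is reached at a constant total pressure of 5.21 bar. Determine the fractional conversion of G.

Take 1 mol G as basis and let X be its fractional conversion, so ξ = X.
Mole table: n_G = 1 − X; n_F = X; n_D = X.
Total moles n_T = 1 + X.
y_i = n_i/n_T, p_i = y_i·P. Kp = p_F p_D / (p_G).
Setting this equal to 10.7 bar and taking the physical root (0 < X < 1) gives X = 0.820.

X = 0.820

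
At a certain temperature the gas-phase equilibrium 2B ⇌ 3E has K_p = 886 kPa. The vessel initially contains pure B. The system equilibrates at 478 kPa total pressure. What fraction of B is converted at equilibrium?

Basis: 1 mol B initially; let X = conversion of B. Extent ξ = 0.5X.
Moles: n_B = 1 − X; n_E = 1.5X.
Total moles n_T = 1 + 0.5X.
With p_i = (n_i/n_T)P, K_p = p_E^3 / (p_B^2).
Equating to 886 kPa and solving on 0 < X < 1: X = 0.533.

X = 0.533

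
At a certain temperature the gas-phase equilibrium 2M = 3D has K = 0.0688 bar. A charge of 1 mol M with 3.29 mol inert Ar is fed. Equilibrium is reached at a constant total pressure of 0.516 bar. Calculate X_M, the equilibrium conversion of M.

Let X = conversion of M (basis 1 mol M); extent of reaction ξ = 0.5X.
At extent ξ: n_M = 1 − X; n_D = 1.5X; n_I = 3.29 (inert).
Total moles n_T = 4.29 + 0.5X.
Mole fractions y_i = n_i/n_T; K = p_D^3 / (p_M^2) with p_i = y_i·P.
This yields a degree-3 equation in X; solving on (0,1), X = 0.400.

X = 0.400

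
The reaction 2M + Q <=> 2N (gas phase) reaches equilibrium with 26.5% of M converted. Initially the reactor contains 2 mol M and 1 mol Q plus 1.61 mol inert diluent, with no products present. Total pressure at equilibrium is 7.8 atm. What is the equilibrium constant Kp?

Take 2 mol M as basis and let X be its fractional conversion, so ξ = X.
Mole table: n_M = 2 − 2X; n_Q = 1 − X; n_N = 2X; n_I = 1.61 (inert).
n_T = Σnᵢ = 4.61 − X.
At X = 0.265: n_M = 1.47, n_Q = 0.735, n_N = 0.53, n_T = 4.34.
p_i = (n_i/n_T)·P. Kp = p_N^2 / (p_M^2 p_Q) = 0.0985 atm^-1.

Kp = 0.0985 atm^-1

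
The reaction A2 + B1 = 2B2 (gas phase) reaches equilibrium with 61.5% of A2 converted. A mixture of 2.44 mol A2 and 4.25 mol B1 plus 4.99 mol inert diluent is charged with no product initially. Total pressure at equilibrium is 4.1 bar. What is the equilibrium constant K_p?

K_p = 3.49

Let X = conversion of A2 (basis 2.44 mol A2); extent of reaction ξ = 2.44X.
Species balance: n_A2 = 2.44 − 2.44X; n_B1 = 4.25 − 2.44X; n_B2 = 4.88X; n_I = 4.99 (inert).
n_T stays at 11.7 (no change in mole number).
At X = 0.615: n_A2 = 0.939, n_B1 = 2.75, n_B2 = 3, n_T = 11.7.
p_i = (n_i/n_T)·P. K_p = p_B2^2 / (p_A2 p_B1) = 3.49.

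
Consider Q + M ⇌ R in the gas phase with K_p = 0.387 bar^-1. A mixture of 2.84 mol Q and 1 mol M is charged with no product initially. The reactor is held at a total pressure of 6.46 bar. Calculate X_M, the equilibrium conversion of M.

Let X = conversion of M (basis 1 mol M); extent of reaction ξ = X.
At extent ξ: n_Q = 2.84 − X; n_M = 1 − X; n_R = X.
Summing: n_T = 3.84 − X.
y_i = n_i/n_T, p_i = y_i·P. K_p = p_R / (p_Q p_M).
Substituting and setting equal to 0.387 bar^-1 gives a polynomial in X; the root in (0,1) is X = 0.632.

X = 0.632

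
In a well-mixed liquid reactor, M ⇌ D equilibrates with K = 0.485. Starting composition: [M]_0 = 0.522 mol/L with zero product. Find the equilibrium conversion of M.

Let X = conversion of M; extent ξ = 0.522·X mol/L.
Concentrations: [M] = 0.522 − 0.522X; [D] = 0.522X.
K = [D] / ([M]).
Solving K = 0.485 for X ∈ (0,1): X = 0.327.

X = 0.327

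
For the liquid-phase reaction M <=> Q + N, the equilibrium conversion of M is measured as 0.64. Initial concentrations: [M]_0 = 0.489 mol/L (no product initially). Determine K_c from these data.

Let X = conversion of M.
Concentrations: [M] = 0.489 − 0.489X; [Q] = 0.489X; [N] = 0.489X.
At X = 0.64: [M] = 0.176, [Q] = 0.313, [N] = 0.313.
K_c = [Q] [N] / ([M]) = 0.556 mol/L.

K_c = 0.556 mol/L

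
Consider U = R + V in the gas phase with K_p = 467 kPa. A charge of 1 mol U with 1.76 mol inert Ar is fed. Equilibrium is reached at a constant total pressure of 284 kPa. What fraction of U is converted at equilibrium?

Take 1 mol U as basis and let X be its fractional conversion, so ξ = X.
Mole table: n_U = 1 − X; n_R = X; n_V = X; n_I = 1.76 (inert).
n_T = Σnᵢ = 2.76 + X.
Mole fractions y_i = n_i/n_T; K_p = p_R p_V / (p_U) with p_i = y_i·P.
This yields a degree-2 equation in X; solving on (0,1), X = 0.873.

X = 0.873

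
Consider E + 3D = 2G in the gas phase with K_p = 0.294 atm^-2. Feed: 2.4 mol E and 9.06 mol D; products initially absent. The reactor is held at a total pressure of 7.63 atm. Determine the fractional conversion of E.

Let X = conversion of E (basis 2.4 mol E); extent of reaction ξ = 2.4X.
Species balance: n_E = 2.4 − 2.4X; n_D = 9.06 − 7.2X; n_G = 4.8X.
Summing: n_T = 11.5 − 4.8X.
Mole fractions y_i = n_i/n_T; K_p = p_G^2 / (p_E p_D^3) with p_i = y_i·P.
Substituting and setting equal to 0.294 atm^-2 gives a polynomial in X; the root in (0,1) is X = 0.707.

X = 0.707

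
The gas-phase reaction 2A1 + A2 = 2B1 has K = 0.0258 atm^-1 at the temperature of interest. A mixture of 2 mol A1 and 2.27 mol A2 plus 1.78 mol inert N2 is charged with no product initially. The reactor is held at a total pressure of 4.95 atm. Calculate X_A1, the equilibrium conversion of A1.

Take 2 mol A1 as basis and let X be its fractional conversion, so ξ = X.
Species balance: n_A1 = 2 − 2X; n_A2 = 2.27 − X; n_B1 = 2X; n_I = 1.78 (inert).
n_T = Σnᵢ = 6.05 − X.
With p_i = (n_i/n_T)P, K = p_B1^2 / (p_A1^2 p_A2).
Substituting and setting equal to 0.0258 atm^-1 gives a polynomial in X; the root in (0,1) is X = 0.176.

X = 0.176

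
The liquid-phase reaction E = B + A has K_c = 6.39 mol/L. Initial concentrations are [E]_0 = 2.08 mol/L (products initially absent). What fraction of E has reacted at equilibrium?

Let X = conversion of E; extent ξ = 2.08·X mol/L.
Concentrations: [E] = 2.08 − 2.08X; [B] = 2.08X; [A] = 2.08X.
K_c = [B] [A] / ([E]).
This equals 6.39 at X = 0.795 (the root in 0 < X < 1).

X = 0.795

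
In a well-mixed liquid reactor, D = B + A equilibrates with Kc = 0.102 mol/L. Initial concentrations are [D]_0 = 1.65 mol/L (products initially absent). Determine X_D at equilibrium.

Let X = conversion of D; extent ξ = 1.65·X mol/L.
Concentrations: [D] = 1.65 − 1.65X; [B] = 1.65X; [A] = 1.65X.
Kc = [B] [A] / ([D]).
Equating to 0.102 mol/L: the physical root is X = 0.220.

X = 0.220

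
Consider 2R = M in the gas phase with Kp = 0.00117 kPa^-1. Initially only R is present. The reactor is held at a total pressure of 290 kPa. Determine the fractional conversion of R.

Take 1 mol R as basis and let X be its fractional conversion, so ξ = 0.5X.
Mole table: n_R = 1 − X; n_M = 0.5X.
Total moles n_T = 1 − 0.5X.
Mole fractions y_i = n_i/n_T; Kp = p_M / (p_R^2) with p_i = y_i·P.
Substituting and setting equal to 0.00117 kPa^-1 gives a polynomial in X; the root in (0,1) is X = 0.349.

X = 0.349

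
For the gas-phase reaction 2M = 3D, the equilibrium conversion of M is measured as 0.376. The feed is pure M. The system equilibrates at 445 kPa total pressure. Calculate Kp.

Basis: 1 mol M initially; let X = conversion of M. Extent ξ = 0.5X.
Moles: n_M = 1 − X; n_D = 1.5X.
n_T = Σnᵢ = 1 + 0.5X.
At X = 0.376: n_M = 0.624, n_D = 0.564, n_T = 1.19.
p_i = (n_i/n_T)·P. Kp = p_D^3 / (p_M^2) = 173 kPa.

Kp = 173 kPa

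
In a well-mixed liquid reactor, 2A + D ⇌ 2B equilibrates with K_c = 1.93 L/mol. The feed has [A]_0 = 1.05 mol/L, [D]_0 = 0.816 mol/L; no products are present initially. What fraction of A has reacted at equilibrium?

X = 0.507

Let X = conversion of A; extent ξ = 1.05X/2 mol/L.
Concentrations: [A] = 1.05 − 1.05X; [D] = 0.816 − 0.525X; [B] = 1.05X.
K_c = [B]^2 / ([A]^2 [D]).
Solving K_c = 1.93 for X ∈ (0,1): X = 0.507.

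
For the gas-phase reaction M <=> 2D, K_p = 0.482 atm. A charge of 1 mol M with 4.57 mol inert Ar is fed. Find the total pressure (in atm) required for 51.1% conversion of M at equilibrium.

Let X = conversion of M (basis 1 mol M); extent of reaction ξ = X.
At extent ξ: n_M = 1 − X; n_D = 2X; n_I = 4.57 (inert).
Total moles n_T = 5.57 + X.
K_p = p_D^2 / (p_M) with p_i = (n_i/n_T)·P.
At X = 0.511: the mole-fraction product g(X) = Π y_i^ν_i = 0.3513. Since K_p = g(X)·P^{1}, P = (K_p/g)^(1/1) = (0.482/0.3513)^(1/1) = 1.37 atm.

P = 1.37 atm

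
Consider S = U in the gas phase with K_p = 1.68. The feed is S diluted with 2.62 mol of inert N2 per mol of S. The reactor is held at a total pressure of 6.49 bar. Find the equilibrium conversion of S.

X = 0.627

Let X = conversion of S (basis 1 mol S); extent of reaction ξ = X.
Species balance: n_S = 1 − X; n_U = X; n_I = 2.62 (inert).
n_T stays at 3.62 (no change in mole number).
y_i = n_i/n_T, p_i = y_i·P. K_p = p_U / (p_S).
Substituting and setting equal to 1.68 gives a polynomial in X; the root in (0,1) is X = 0.627.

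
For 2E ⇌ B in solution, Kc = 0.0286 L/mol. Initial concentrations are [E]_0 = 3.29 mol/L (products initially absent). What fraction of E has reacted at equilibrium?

Let X = conversion of E; extent ξ = 3.29X/2 mol/L.
Concentrations: [E] = 3.29 − 3.29X; [B] = 1.65X.
Kc = [B] / ([E]^2).
This equals 0.0286 at X = 0.139 (the root in 0 < X < 1).

X = 0.139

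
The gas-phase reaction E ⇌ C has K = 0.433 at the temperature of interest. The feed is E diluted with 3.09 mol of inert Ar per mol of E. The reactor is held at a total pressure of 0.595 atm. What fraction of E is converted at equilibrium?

Let X = conversion of E (basis 1 mol E); extent of reaction ξ = X.
At extent ξ: n_E = 1 − X; n_C = X; n_I = 3.09 (inert).
Since Δν = 0, n_T = 4.09 throughout.
Mole fractions y_i = n_i/n_T; K = p_C / (p_E) with p_i = y_i·P.
Substituting and setting equal to 0.433 gives a polynomial in X; the root in (0,1) is X = 0.302.

X = 0.302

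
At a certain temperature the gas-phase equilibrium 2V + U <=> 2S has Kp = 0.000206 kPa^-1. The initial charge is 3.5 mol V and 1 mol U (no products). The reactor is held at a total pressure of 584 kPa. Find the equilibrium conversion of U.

Take 1 mol U as basis and let X be its fractional conversion, so ξ = X.
Mole table: n_V = 3.5 − 2X; n_U = 1 − X; n_S = 2X.
Total moles n_T = 4.5 − X.
Mole fractions y_i = n_i/n_T; Kp = p_S^2 / (p_V^2 p_U) with p_i = y_i·P.
Equating to 0.000206 kPa^-1 and solving on 0 < X < 1: X = 0.225.

X = 0.225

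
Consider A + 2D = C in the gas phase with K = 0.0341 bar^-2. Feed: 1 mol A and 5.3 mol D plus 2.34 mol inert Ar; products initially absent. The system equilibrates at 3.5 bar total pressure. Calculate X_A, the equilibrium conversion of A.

X = 0.131

Take 1 mol A as basis and let X be its fractional conversion, so ξ = X.
Species balance: n_A = 1 − X; n_D = 5.3 − 2X; n_C = X; n_I = 2.34 (inert).
Total moles n_T = 8.64 − 2X.
Mole fractions y_i = n_i/n_T; K = p_C / (p_A p_D^2) with p_i = y_i·P.
This yields a degree-3 equation in X; solving on (0,1), X = 0.131.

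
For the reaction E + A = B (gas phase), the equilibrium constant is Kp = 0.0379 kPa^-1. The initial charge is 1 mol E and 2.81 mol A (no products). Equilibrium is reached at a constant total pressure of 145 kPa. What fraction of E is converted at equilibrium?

Basis: 1 mol E initially; let X = conversion of E. Extent ξ = X.
At extent ξ: n_E = 1 − X; n_A = 2.81 − X; n_B = X.
n_T = Σnᵢ = 3.81 − X.
y_i = n_i/n_T, p_i = y_i·P. Kp = p_B / (p_E p_A).
Setting this equal to 0.0379 kPa^-1 and taking the physical root (0 < X < 1) gives X = 0.786.

X = 0.786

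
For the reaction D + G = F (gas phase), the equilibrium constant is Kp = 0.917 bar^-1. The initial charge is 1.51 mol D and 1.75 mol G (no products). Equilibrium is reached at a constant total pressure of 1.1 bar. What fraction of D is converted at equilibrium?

Take 1.51 mol D as basis and let X be its fractional conversion, so ξ = 1.51X.
Species balance: n_D = 1.51 − 1.51X; n_G = 1.75 − 1.51X; n_F = 1.51X.
Summing: n_T = 3.26 − 1.51X.
y_i = n_i/n_T, p_i = y_i·P. Kp = p_F / (p_D p_G).
Equating to 0.917 bar^-1 and solving on 0 < X < 1: X = 0.316.

X = 0.316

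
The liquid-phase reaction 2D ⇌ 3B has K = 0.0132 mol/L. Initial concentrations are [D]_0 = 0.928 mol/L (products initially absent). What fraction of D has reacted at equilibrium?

X = 0.145

Let X = conversion of D; extent ξ = 0.928X/2 mol/L.
Concentrations: [D] = 0.928 − 0.928X; [B] = 1.39X.
K = [B]^3 / ([D]^2).
Solving K = 0.0132 for X ∈ (0,1): X = 0.145.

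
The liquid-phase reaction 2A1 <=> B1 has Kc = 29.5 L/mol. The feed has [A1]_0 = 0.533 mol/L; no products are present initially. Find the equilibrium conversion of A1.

Let X = conversion of A1; extent ξ = 0.533X/2 mol/L.
Concentrations: [A1] = 0.533 − 0.533X; [B1] = 0.267X.
Kc = [B1] / ([A1]^2).
Setting equal to 29.5 and solving for X on (0,1) gives X = 0.837.

X = 0.837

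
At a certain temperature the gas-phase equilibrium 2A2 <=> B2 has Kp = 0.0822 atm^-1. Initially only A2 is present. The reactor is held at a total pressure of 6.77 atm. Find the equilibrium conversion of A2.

Let X = conversion of A2 (basis 1 mol A2); extent of reaction ξ = 0.5X.
Mole table: n_A2 = 1 − X; n_B2 = 0.5X.
Summing: n_T = 1 − 0.5X.
With p_i = (n_i/n_T)P, Kp = p_B2 / (p_A2^2).
Substituting and setting equal to 0.0822 atm^-1 gives a polynomial in X; the root in (0,1) is X = 0.443.

X = 0.443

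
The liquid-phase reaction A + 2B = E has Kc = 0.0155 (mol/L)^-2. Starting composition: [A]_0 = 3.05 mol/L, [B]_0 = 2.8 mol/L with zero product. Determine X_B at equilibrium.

Let X = conversion of B; extent ξ = 2.8X/2 mol/L.
Concentrations: [A] = 3.05 − 1.4X; [B] = 2.8 − 2.8X; [E] = 1.4X.
Kc = [E] / ([A] [B]^2).
Setting equal to 0.0155 and solving for X on (0,1) gives X = 0.169.

X = 0.169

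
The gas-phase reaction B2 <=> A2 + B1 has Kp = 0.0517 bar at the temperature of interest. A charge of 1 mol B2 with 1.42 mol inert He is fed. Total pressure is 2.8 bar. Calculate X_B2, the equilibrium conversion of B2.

X = 0.197

Basis: 1 mol B2 initially; let X = conversion of B2. Extent ξ = X.
Moles: n_B2 = 1 − X; n_A2 = X; n_B1 = X; n_I = 1.42 (inert).
Total moles n_T = 2.42 + X.
y_i = n_i/n_T, p_i = y_i·P. Kp = p_A2 p_B1 / (p_B2).
Substituting and setting equal to 0.0517 bar gives a polynomial in X; the root in (0,1) is X = 0.197.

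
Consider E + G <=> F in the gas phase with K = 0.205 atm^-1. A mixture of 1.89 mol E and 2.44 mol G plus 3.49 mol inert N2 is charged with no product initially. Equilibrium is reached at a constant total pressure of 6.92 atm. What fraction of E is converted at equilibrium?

Let X = conversion of E (basis 1.89 mol E); extent of reaction ξ = 1.89X.
Moles: n_E = 1.89 − 1.89X; n_G = 2.44 − 1.89X; n_F = 1.89X; n_I = 3.49 (inert).
n_T = Σnᵢ = 7.82 − 1.89X.
y_i = n_i/n_T, p_i = y_i·P. K = p_F / (p_E p_G).
This yields a degree-2 equation in X; solving on (0,1), X = 0.272.

X = 0.272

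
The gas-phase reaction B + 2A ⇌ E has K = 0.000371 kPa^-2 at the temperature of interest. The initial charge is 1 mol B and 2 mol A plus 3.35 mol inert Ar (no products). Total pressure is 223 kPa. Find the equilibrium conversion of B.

Basis: 1 mol B initially; let X = conversion of B. Extent ξ = X.
Moles: n_B = 1 − X; n_A = 2 − 2X; n_E = X; n_I = 3.35 (inert).
n_T = Σnᵢ = 6.35 − 2X.
Mole fractions y_i = n_i/n_T; K = p_E / (p_B p_A^2) with p_i = y_i·P.
Equating to 0.000371 kPa^-2 and solving on 0 < X < 1: X = 0.438.

X = 0.438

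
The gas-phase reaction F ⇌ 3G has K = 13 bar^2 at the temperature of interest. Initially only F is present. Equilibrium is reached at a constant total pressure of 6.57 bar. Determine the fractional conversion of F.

Let X = conversion of F (basis 1 mol F); extent of reaction ξ = X.
At extent ξ: n_F = 1 − X; n_G = 3X.
Summing: n_T = 1 + 2X.
With p_i = (n_i/n_T)P, K = p_G^3 / (p_F).
Setting this equal to 13 bar^2 and taking the physical root (0 < X < 1) gives X = 0.268.

X = 0.268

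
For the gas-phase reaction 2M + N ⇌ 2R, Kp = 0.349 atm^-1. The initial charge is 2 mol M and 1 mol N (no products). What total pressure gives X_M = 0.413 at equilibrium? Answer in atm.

Basis: 2 mol M initially; let X = conversion of M. Extent ξ = X.
Species balance: n_M = 2 − 2X; n_N = 1 − X; n_R = 2X.
Total moles n_T = 3 − X.
Kp = p_R^2 / (p_M^2 p_N) with p_i = (n_i/n_T)·P.
At X = 0.413: the mole-fraction product g(X) = Π y_i^ν_i = 2.182. Since Kp = g(X)·P^{-1}, P = (g/Kp)^(1/1) = (2.182/0.349)^(1/1) = 6.25 atm.

P = 6.25 atm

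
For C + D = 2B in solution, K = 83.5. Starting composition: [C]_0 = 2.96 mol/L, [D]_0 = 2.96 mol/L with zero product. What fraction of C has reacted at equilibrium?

X = 0.820

Let X = conversion of C; extent ξ = 2.96·X mol/L.
Concentrations: [C] = 2.96 − 2.96X; [D] = 2.96 − 2.96X; [B] = 5.92X.
K = [B]^2 / ([C] [D]).
This equals 83.5 at X = 0.820 (the root in 0 < X < 1).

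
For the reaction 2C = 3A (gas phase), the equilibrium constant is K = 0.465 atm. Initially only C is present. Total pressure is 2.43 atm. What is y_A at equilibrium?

y_A = 0.407

Take 1 mol C as basis and let X be its fractional conversion, so ξ = 0.5X.
At extent ξ: n_C = 1 − X; n_A = 1.5X.
n_T = Σnᵢ = 1 + 0.5X.
With p_i = (n_i/n_T)P, K = p_A^3 / (p_C^2).
This yields a degree-3 equation in X; solving on (0,1), X = 0.314.
Then n_A = 0.471, n_T = 1.16, so y_A = 0.407.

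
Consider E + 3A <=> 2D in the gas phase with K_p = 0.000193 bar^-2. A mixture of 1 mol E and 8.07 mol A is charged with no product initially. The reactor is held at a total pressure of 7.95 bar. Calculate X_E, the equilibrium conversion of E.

Take 1 mol E as basis and let X be its fractional conversion, so ξ = X.
Mole table: n_E = 1 − X; n_A = 8.07 − 3X; n_D = 2X.
n_T = Σnᵢ = 9.07 − 2X.
Mole fractions y_i = n_i/n_T; K_p = p_D^2 / (p_E p_A^3) with p_i = y_i·P.
Substituting and setting equal to 0.000193 bar^-2 gives a polynomial in X; the root in (0,1) is X = 0.125.

X = 0.125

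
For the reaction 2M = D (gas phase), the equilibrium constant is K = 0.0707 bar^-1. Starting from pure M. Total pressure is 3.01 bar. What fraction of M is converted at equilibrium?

Let X = conversion of M (basis 1 mol M); extent of reaction ξ = 0.5X.
At extent ξ: n_M = 1 − X; n_D = 0.5X.
n_T = Σnᵢ = 1 − 0.5X.
y_i = n_i/n_T, p_i = y_i·P. K = p_D / (p_M^2).
This yields a degree-2 equation in X; solving on (0,1), X = 0.265.

X = 0.265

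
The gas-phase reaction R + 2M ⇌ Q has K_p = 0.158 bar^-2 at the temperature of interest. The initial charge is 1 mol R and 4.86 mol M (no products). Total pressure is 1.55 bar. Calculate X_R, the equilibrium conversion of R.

X = 0.202

Let X = conversion of R (basis 1 mol R); extent of reaction ξ = X.
Mole table: n_R = 1 − X; n_M = 4.86 − 2X; n_Q = X.
n_T = Σnᵢ = 5.86 − 2X.
y_i = n_i/n_T, p_i = y_i·P. K_p = p_Q / (p_R p_M^2).
This yields a degree-3 equation in X; solving on (0,1), X = 0.202.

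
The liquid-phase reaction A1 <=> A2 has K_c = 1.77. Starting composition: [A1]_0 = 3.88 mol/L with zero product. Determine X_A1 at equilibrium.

X = 0.639

Let X = conversion of A1; extent ξ = 3.88·X mol/L.
Concentrations: [A1] = 3.88 − 3.88X; [A2] = 3.88X.
K_c = [A2] / ([A1]).
This equals 1.77 at X = 0.639 (the root in 0 < X < 1).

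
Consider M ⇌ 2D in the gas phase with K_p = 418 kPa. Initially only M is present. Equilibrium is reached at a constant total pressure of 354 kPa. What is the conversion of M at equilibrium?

Let X = conversion of M (basis 1 mol M); extent of reaction ξ = X.
At extent ξ: n_M = 1 − X; n_D = 2X.
Total moles n_T = 1 + X.
Mole fractions y_i = n_i/n_T; K_p = p_D^2 / (p_M) with p_i = y_i·P.
Equating to 418 kPa and solving on 0 < X < 1: X = 0.477.

X = 0.477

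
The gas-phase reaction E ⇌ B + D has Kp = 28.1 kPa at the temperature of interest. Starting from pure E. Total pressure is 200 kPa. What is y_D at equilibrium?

y_D = 0.260

Basis: 1 mol E initially; let X = conversion of E. Extent ξ = X.
Species balance: n_E = 1 − X; n_B = X; n_D = X.
Total moles n_T = 1 + X.
y_i = n_i/n_T, p_i = y_i·P. Kp = p_B p_D / (p_E).
This yields a degree-2 equation in X; solving on (0,1), X = 0.351.
Then n_D = 0.351, n_T = 1.35, so y_D = 0.260.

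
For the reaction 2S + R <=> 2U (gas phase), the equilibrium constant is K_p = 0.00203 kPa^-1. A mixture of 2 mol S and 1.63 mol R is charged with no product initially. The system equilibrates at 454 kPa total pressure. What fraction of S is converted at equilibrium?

X = 0.374

Take 2 mol S as basis and let X be its fractional conversion, so ξ = X.
Mole table: n_S = 2 − 2X; n_R = 1.63 − X; n_U = 2X.
Summing: n_T = 3.63 − X.
Mole fractions y_i = n_i/n_T; K_p = p_U^2 / (p_S^2 p_R) with p_i = y_i·P.
Equating to 0.00203 kPa^-1 and solving on 0 < X < 1: X = 0.374.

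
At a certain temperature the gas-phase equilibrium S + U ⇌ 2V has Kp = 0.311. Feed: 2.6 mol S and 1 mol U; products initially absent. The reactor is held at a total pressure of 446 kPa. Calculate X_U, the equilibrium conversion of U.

X = 0.340

Basis: 1 mol U initially; let X = conversion of U. Extent ξ = X.
Species balance: n_S = 2.6 − X; n_U = 1 − X; n_V = 2X.
n_T stays at 3.6 (no change in mole number).
y_i = n_i/n_T, p_i = y_i·P. Kp = p_V^2 / (p_S p_U).
Equating to 0.311 and solving on 0 < X < 1: X = 0.340.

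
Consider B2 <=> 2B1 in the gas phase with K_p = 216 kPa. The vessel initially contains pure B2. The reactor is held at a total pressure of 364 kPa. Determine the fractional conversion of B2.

X = 0.359

Basis: 1 mol B2 initially; let X = conversion of B2. Extent ξ = X.
At extent ξ: n_B2 = 1 − X; n_B1 = 2X.
n_T = Σnᵢ = 1 + X.
Mole fractions y_i = n_i/n_T; K_p = p_B1^2 / (p_B2) with p_i = y_i·P.
Equating to 216 kPa and solving on 0 < X < 1: X = 0.359.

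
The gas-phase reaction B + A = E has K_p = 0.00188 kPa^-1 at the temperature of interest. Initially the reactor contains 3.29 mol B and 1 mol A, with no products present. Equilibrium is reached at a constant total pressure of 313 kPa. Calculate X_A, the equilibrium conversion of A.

X = 0.306

Take 1 mol A as basis and let X be its fractional conversion, so ξ = X.
At extent ξ: n_B = 3.29 − X; n_A = 1 − X; n_E = X.
Summing: n_T = 4.29 − X.
Mole fractions y_i = n_i/n_T; K_p = p_E / (p_B p_A) with p_i = y_i·P.
Setting this equal to 0.00188 kPa^-1 and taking the physical root (0 < X < 1) gives X = 0.306.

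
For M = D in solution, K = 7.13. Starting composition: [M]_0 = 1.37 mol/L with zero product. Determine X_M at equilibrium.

X = 0.877

Let X = conversion of M; extent ξ = 1.37·X mol/L.
Concentrations: [M] = 1.37 − 1.37X; [D] = 1.37X.
K = [D] / ([M]).
Setting equal to 7.13 and solving for X on (0,1) gives X = 0.877.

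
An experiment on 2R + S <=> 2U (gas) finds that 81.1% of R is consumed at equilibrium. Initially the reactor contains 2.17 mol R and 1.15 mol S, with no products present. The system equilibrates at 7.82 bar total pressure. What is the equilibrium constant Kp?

Take 2.17 mol R as basis and let X be its fractional conversion, so ξ = 1.08X.
Mole table: n_R = 2.17 − 2.17X; n_S = 1.15 − 1.08X; n_U = 2.17X.
Total moles n_T = 3.32 − 1.08X.
At X = 0.811: n_R = 0.41, n_S = 0.27, n_U = 1.76, n_T = 2.44.
p_i = (n_i/n_T)·P. Kp = p_U^2 / (p_R^2 p_S) = 21.3 bar^-1.

Kp = 21.3 bar^-1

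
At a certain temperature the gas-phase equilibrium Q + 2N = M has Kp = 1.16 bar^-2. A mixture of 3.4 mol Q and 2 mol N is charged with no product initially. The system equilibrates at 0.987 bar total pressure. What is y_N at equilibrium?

Basis: 2 mol N initially; let X = conversion of N. Extent ξ = X.
Moles: n_Q = 3.4 − X; n_N = 2 − 2X; n_M = X.
Summing: n_T = 5.4 − 2X.
Mole fractions y_i = n_i/n_T; Kp = p_M / (p_Q p_N^2) with p_i = y_i·P.
Equating to 1.16 bar^-2 and solving on 0 < X < 1: X = 0.299.
Then n_N = 1.4, n_T = 4.8, so y_N = 0.292.

y_N = 0.292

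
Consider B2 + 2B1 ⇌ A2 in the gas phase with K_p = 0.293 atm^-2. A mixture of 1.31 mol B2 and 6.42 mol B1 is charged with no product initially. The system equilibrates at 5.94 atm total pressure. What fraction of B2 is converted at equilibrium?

Basis: 1.31 mol B2 initially; let X = conversion of B2. Extent ξ = 1.31X.
Moles: n_B2 = 1.31 − 1.31X; n_B1 = 6.42 − 2.62X; n_A2 = 1.31X.
Summing: n_T = 7.73 − 2.62X.
With p_i = (n_i/n_T)P, K_p = p_A2 / (p_B2 p_B1^2).
Substituting and setting equal to 0.293 atm^-2 gives a polynomial in X; the root in (0,1) is X = 0.857.

X = 0.857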